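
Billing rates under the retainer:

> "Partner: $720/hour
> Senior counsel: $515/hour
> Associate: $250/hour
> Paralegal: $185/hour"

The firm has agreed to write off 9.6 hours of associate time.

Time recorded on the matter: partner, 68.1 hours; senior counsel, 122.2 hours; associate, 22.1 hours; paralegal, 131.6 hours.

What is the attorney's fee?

$139,436.00

Partner: 68.1 × $720 = $49,032.00
Senior counsel: 122.2 × $515 = $62,933.00
Associate: 22.1 × $250 = $5,525.00
Paralegal: 131.6 × $185 = $24,346.00
Subtotal: $141,836.00
Write-off: 9.6 × $250 = $2,400.00
Total: $141,836.00 − $2,400.00 = $139,436.00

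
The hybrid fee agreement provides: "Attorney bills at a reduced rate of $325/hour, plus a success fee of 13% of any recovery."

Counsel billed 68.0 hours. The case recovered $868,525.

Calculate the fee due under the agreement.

$135,008.25

Hourly: 68.0 × $325 = $22,100.00
Success fee: 13% of $868,525 = $112,908.25
Total: $22,100.00 + $112,908.25 = $135,008.25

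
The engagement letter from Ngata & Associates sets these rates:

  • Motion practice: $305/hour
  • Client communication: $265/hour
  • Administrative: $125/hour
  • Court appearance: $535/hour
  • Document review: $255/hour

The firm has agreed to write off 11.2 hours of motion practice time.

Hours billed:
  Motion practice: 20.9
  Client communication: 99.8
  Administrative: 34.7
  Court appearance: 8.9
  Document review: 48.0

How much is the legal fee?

$50,744.50

Motion practice: 20.9 × $305 = $6,374.50
Client communication: 99.8 × $265 = $26,447.00
Administrative: 34.7 × $125 = $4,337.50
Court appearance: 8.9 × $535 = $4,761.50
Document review: 48.0 × $255 = $12,240.00
Subtotal: $54,160.50
Write-off: 11.2 × $305 = $3,416.00
Total: $54,160.50 − $3,416.00 = $50,744.50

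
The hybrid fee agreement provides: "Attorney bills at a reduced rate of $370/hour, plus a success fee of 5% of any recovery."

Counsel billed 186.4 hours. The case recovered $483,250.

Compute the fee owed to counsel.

$93,130.50

Hourly: 186.4 × $370 = $68,968.00
Success fee: 5% of $483,250 = $24,162.50
Total: $68,968.00 + $24,162.50 = $93,130.50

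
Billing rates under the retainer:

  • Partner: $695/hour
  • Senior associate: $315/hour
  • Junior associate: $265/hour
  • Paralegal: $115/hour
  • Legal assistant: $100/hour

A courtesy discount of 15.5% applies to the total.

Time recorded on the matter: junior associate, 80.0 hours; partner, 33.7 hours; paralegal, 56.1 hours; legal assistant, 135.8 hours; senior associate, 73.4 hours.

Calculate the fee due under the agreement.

$74,169.03

Partner: 33.7 × $695 = $23,421.50
Senior associate: 73.4 × $315 = $23,121.00
Junior associate: 80.0 × $265 = $21,200.00
Paralegal: 56.1 × $115 = $6,451.50
Legal assistant: 135.8 × $100 = $13,580.00
Subtotal: $87,774.00
Less 15.5% discount: −$13,604.97
Total: $87,774.00 − $13,604.97 = $74,169.03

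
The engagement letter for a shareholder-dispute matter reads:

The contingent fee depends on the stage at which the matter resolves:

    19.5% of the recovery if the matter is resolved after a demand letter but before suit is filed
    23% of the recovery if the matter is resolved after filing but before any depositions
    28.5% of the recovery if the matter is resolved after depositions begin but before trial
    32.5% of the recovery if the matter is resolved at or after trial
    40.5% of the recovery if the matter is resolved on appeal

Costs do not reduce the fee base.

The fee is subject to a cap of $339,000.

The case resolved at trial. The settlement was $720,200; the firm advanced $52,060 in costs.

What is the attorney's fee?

Fee base is the gross recovery, $720,200; costs are reimbursed separately.
The matter resolved at trial, so the 32.5% rate applies.
$720,200 × 32.5% = $234,065.00
$234,065.00 is under the $339,000 cap.

$234,065.00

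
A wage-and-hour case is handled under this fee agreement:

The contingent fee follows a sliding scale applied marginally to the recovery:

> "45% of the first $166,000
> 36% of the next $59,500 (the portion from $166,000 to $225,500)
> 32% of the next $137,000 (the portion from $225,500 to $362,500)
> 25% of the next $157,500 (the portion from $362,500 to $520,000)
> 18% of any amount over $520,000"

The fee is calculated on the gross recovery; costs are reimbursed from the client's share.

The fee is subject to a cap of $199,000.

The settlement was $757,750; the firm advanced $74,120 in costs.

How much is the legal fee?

Fee base is the gross recovery, $757,750; costs are reimbursed separately.
First $166,000 at 45% = $74,700.00
Next $59,500 at 36% = $21,420.00
Next $137,000 at 32% = $43,840.00
Next $157,500 at 25% = $39,375.00
Remaining $237,750 at 18% = $42,795.00
Fee: $74,700.00 + $21,420.00 + $43,840.00 + $39,375.00 + $42,795.00 = $222,130.00
$222,130.00 exceeds the $199,000 cap, so the fee is capped at $199,000.00.

$199,000.00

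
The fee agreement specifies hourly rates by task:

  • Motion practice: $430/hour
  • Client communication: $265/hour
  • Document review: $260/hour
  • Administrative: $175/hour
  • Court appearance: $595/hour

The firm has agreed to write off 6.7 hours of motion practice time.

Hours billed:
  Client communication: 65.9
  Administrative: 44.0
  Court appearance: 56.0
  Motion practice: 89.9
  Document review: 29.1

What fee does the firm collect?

Motion practice: 89.9 × $430 = $38,657.00
Client communication: 65.9 × $265 = $17,463.50
Document review: 29.1 × $260 = $7,566.00
Administrative: 44.0 × $175 = $7,700.00
Court appearance: 56.0 × $595 = $33,320.00
Subtotal: $104,706.50
Write-off: 6.7 × $430 = $2,881.00
Total: $104,706.50 − $2,881.00 = $101,825.50

$101,825.50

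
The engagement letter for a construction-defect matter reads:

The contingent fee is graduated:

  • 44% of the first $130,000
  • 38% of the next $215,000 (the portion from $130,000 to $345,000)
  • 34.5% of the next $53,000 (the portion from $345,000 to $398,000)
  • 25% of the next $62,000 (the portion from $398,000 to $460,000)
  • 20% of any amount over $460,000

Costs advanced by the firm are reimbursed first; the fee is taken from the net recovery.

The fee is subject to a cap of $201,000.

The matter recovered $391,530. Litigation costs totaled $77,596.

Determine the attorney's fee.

$127,094.92

Fee base (net of costs): $391,530 − $77,596 = $313,934
First $130,000 at 44% = $57,200.00
Remaining $183,934 at 38% = $69,894.92
Fee: $57,200.00 + $69,894.92 = $127,094.92
$127,094.92 is under the $201,000 cap.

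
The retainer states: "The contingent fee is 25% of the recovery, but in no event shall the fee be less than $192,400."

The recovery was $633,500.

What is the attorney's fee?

$192,400.00

25% of $633,500 = $158,375.00
That is below the $192,400 minimum, so the minimum applies.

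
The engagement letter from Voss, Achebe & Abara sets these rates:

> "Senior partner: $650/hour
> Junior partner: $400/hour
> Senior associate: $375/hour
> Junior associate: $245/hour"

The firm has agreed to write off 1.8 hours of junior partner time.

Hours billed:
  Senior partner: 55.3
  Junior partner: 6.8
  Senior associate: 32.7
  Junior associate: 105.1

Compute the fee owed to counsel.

$75,957.00

Senior partner: 55.3 × $650 = $35,945.00
Junior partner: 6.8 × $400 = $2,720.00
Senior associate: 32.7 × $375 = $12,262.50
Junior associate: 105.1 × $245 = $25,749.50
Subtotal: $76,677.00
Write-off: 1.8 × $400 = $720.00
Total: $76,677.00 − $720.00 = $75,957.00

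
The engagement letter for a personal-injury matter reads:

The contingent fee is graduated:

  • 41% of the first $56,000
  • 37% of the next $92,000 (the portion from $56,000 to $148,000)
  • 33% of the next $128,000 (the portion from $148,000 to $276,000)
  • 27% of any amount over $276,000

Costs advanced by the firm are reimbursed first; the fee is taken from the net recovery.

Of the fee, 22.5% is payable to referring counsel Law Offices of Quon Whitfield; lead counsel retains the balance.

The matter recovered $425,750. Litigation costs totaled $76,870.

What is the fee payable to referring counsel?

Fee base (net of costs): $425,750 − $76,870 = $348,880
First $56,000 at 41% = $22,960.00
Next $92,000 at 37% = $34,040.00
Next $128,000 at 33% = $42,240.00
Remaining $72,880 at 27% = $19,677.60
Fee: $22,960.00 + $34,040.00 + $42,240.00 + $19,677.60 = $118,917.60
Referral share: 22.5% of $118,917.60 = $26,756.46; lead counsel retains $118,917.60 − $26,756.46 = $92,161.14.

$26,756.46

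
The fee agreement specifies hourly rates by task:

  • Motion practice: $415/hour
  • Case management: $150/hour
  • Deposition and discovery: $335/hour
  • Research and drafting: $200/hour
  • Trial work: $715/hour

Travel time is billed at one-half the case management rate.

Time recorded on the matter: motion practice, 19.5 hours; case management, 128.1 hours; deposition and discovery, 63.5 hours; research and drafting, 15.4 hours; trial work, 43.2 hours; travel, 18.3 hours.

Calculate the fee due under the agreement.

$83,920.50

Motion practice: 19.5 × $415 = $8,092.50
Case management: 128.1 × $150 = $19,215.00
Deposition and discovery: 63.5 × $335 = $21,272.50
Research and drafting: 15.4 × $200 = $3,080.00
Trial work: 43.2 × $715 = $30,888.00
Subtotal: $8,092.50 + $19,215.00 + $21,272.50 + $3,080.00 + $30,888.00 = $82,548.00
Travel: 18.3 × ($150 ÷ 2) = 18.3 × $75.00 = $1,372.50
Total: $82,548.00 + $1,372.50 = $83,920.50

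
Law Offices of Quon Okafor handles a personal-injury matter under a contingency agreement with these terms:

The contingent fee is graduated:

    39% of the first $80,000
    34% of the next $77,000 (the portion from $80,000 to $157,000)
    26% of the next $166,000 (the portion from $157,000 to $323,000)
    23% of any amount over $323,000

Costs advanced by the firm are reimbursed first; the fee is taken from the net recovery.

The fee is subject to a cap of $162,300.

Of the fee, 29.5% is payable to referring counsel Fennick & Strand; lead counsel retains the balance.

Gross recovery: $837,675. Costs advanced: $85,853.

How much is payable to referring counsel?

Fee base (net of costs): $837,675 − $85,853 = $751,822
First $80,000 at 39% = $31,200.00
Next $77,000 at 34% = $26,180.00
Next $166,000 at 26% = $43,160.00
Remaining $428,822 at 23% = $98,629.06
Fee: $31,200.00 + $26,180.00 + $43,160.00 + $98,629.06 = $199,169.06
$199,169.06 exceeds the $162,300 cap, so the fee is capped at $162,300.00.
Referral share: 29.5% of $162,300.00 = $47,878.50; lead counsel retains $162,300.00 − $47,878.50 = $114,421.50.

$47,878.50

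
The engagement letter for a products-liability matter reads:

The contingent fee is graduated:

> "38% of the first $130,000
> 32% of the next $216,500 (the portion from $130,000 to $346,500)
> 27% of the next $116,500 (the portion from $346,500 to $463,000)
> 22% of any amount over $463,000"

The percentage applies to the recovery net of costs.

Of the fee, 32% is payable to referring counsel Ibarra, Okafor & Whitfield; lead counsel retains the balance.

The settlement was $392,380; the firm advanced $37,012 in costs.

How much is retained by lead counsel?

$82,330.56

Fee base (net of costs): $392,380 − $37,012 = $355,368
First $130,000 at 38% = $49,400.00
Next $216,500 at 32% = $69,280.00
Remaining $8,868 at 27% = $2,394.36
Fee: $49,400.00 + $69,280.00 + $2,394.36 = $121,074.36
Referral share: 32% of $121,074.36 = $38,743.80; lead counsel retains $121,074.36 − $38,743.80 = $82,330.56.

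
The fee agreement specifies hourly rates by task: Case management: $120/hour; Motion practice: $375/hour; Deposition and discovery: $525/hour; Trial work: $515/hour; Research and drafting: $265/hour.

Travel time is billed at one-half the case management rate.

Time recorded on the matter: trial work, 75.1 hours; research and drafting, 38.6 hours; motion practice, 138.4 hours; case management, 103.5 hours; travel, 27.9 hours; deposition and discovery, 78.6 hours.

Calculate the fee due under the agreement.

Case management: 103.5 × $120 = $12,420.00
Motion practice: 138.4 × $375 = $51,900.00
Deposition and discovery: 78.6 × $525 = $41,265.00
Trial work: 75.1 × $515 = $38,676.50
Research and drafting: 38.6 × $265 = $10,229.00
Subtotal: $12,420.00 + $51,900.00 + $41,265.00 + $38,676.50 + $10,229.00 = $154,490.50
Travel: 27.9 × ($120 ÷ 2) = 27.9 × $60.00 = $1,674.00
Total: $154,490.50 + $1,674.00 = $156,164.50

$156,164.50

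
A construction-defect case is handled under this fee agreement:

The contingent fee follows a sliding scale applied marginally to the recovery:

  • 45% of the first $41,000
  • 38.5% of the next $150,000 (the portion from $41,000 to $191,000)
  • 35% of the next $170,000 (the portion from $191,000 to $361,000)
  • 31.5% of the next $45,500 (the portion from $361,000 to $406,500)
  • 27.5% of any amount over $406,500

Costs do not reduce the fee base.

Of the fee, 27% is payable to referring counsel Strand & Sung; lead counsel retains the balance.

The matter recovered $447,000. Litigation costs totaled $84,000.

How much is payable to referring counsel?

$43,515.90

Fee base is the gross recovery, $447,000; costs are reimbursed separately.
First $41,000 at 45% = $18,450.00
Next $150,000 at 38.5% = $57,750.00
Next $170,000 at 35% = $59,500.00
Next $45,500 at 31.5% = $14,332.50
Remaining $40,500 at 27.5% = $11,137.50
Fee: $18,450.00 + $57,750.00 + $59,500.00 + $14,332.50 + $11,137.50 = $161,170.00
Referral share: 27% of $161,170.00 = $43,515.90; lead counsel retains $161,170.00 − $43,515.90 = $117,654.10.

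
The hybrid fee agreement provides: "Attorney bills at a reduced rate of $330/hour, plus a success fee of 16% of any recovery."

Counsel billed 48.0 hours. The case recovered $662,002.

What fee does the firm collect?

Hourly: 48.0 × $330 = $15,840.00
Success fee: 16% of $662,002 = $105,920.32
Total: $15,840.00 + $105,920.32 = $121,760.32

$121,760.32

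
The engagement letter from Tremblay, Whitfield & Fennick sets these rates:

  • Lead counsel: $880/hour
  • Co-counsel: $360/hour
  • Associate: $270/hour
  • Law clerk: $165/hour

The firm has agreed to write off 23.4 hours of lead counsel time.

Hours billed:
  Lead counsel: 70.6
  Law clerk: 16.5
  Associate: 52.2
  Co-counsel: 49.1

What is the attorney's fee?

Lead counsel: 70.6 × $880 = $62,128.00
Co-counsel: 49.1 × $360 = $17,676.00
Associate: 52.2 × $270 = $14,094.00
Law clerk: 16.5 × $165 = $2,722.50
Subtotal: $96,620.50
Write-off: 23.4 × $880 = $20,592.00
Total: $96,620.50 − $20,592.00 = $76,028.50

$76,028.50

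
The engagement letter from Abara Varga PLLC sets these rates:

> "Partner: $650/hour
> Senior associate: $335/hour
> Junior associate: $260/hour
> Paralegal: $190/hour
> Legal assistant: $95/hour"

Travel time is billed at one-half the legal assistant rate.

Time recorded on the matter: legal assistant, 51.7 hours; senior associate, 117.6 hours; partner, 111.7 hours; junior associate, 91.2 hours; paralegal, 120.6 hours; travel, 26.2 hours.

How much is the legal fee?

$164,783.00

Partner: 111.7 × $650 = $72,605.00
Senior associate: 117.6 × $335 = $39,396.00
Junior associate: 91.2 × $260 = $23,712.00
Paralegal: 120.6 × $190 = $22,914.00
Legal assistant: 51.7 × $95 = $4,911.50
Subtotal: $72,605.00 + $39,396.00 + $23,712.00 + $22,914.00 + $4,911.50 = $163,538.50
Travel: 26.2 × ($95 ÷ 2) = 26.2 × $47.50 = $1,244.50
Total: $163,538.50 + $1,244.50 = $164,783.00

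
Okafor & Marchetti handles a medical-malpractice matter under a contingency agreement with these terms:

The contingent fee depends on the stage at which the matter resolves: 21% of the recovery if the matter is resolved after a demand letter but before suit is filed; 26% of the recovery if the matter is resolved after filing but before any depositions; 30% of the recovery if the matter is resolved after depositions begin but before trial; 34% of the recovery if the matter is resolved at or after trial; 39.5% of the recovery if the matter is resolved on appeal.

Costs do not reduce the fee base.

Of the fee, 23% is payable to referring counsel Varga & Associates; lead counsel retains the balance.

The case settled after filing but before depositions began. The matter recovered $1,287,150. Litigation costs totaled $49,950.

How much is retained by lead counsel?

Fee base is the gross recovery, $1,287,150; costs are reimbursed separately.
The matter settled after filing but before depositions began, so the 26% rate applies.
$1,287,150 × 26% = $334,659.00
Referral share: 23% of $334,659.00 = $76,971.57; lead counsel retains $334,659.00 − $76,971.57 = $257,687.43.

$257,687.43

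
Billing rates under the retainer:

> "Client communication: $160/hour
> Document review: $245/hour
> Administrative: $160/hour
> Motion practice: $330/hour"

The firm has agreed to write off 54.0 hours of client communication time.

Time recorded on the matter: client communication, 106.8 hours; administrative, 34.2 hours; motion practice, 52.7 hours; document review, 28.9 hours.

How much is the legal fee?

$38,391.50

Client communication: 106.8 × $160 = $17,088.00
Document review: 28.9 × $245 = $7,080.50
Administrative: 34.2 × $160 = $5,472.00
Motion practice: 52.7 × $330 = $17,391.00
Subtotal: $47,031.50
Write-off: 54.0 × $160 = $8,640.00
Total: $47,031.50 − $8,640.00 = $38,391.50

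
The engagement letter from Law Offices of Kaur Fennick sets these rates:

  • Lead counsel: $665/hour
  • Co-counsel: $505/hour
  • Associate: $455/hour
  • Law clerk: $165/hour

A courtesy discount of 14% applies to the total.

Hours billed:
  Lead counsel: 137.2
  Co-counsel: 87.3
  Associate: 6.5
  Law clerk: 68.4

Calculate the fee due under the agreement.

Lead counsel: 137.2 × $665 = $91,238.00
Co-counsel: 87.3 × $505 = $44,086.50
Associate: 6.5 × $455 = $2,957.50
Law clerk: 68.4 × $165 = $11,286.00
Subtotal: $149,568.00
Less 14% discount: −$20,939.52
Total: $149,568.00 − $20,939.52 = $128,628.48

$128,628.48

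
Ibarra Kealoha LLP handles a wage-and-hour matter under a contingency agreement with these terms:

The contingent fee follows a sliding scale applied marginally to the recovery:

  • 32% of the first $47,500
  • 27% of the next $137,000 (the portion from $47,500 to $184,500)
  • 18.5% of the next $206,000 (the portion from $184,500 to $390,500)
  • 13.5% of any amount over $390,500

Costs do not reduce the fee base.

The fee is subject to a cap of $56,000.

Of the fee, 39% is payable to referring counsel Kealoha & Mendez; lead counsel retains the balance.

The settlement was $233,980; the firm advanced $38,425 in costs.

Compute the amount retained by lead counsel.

Fee base is the gross recovery, $233,980; costs are reimbursed separately.
First $47,500 at 32% = $15,200.00
Next $137,000 at 27% = $36,990.00
Remaining $49,480 at 18.5% = $9,153.80
Fee: $15,200.00 + $36,990.00 + $9,153.80 = $61,343.80
$61,343.80 exceeds the $56,000 cap, so the fee is capped at $56,000.00.
Referral share: 39% of $56,000.00 = $21,840.00; lead counsel retains $56,000.00 − $21,840.00 = $34,160.00.

$34,160.00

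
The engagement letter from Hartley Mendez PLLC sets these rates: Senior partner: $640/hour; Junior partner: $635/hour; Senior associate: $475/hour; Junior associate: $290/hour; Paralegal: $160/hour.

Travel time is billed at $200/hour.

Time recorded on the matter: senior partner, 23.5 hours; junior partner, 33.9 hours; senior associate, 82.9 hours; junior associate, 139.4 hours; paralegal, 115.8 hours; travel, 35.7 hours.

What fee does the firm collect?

$142,038.00

Senior partner: 23.5 × $640 = $15,040.00
Junior partner: 33.9 × $635 = $21,526.50
Senior associate: 82.9 × $475 = $39,377.50
Junior associate: 139.4 × $290 = $40,426.00
Paralegal: 115.8 × $160 = $18,528.00
Subtotal: $15,040.00 + $21,526.50 + $39,377.50 + $40,426.00 + $18,528.00 = $134,898.00
Travel: 35.7 × $200 = $7,140.00
Total: $134,898.00 + $7,140.00 = $142,038.00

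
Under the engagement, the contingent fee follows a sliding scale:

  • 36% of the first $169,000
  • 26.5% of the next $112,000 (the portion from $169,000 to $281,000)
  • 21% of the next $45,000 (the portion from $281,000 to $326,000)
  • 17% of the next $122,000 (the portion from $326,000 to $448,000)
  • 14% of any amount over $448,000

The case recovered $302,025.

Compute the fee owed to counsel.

$94,935.25

First $169,000 at 36% = $60,840.00
Next $112,000 at 26.5% = $29,680.00
Remaining $21,025 at 21% = $4,415.25
Fee: $60,840.00 + $29,680.00 + $4,415.25 = $94,935.25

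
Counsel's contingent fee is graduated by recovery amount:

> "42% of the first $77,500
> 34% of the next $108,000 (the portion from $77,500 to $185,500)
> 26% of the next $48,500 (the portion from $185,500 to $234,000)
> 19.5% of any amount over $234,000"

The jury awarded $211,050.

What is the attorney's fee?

$75,913.00

First $77,500 at 42% = $32,550.00
Next $108,000 at 34% = $36,720.00
Remaining $25,550 at 26% = $6,643.00
Fee: $32,550.00 + $36,720.00 + $6,643.00 = $75,913.00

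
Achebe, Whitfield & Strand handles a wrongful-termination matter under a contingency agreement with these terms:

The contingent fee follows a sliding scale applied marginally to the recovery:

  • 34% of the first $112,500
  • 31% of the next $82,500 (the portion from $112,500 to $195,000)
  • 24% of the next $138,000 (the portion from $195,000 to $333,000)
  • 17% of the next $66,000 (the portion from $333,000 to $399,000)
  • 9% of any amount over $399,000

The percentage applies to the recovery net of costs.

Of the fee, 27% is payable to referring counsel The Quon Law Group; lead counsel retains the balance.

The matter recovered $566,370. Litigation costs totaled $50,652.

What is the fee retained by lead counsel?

Fee base (net of costs): $566,370 − $50,652 = $515,718
First $112,500 at 34% = $38,250.00
Next $82,500 at 31% = $25,575.00
Next $138,000 at 24% = $33,120.00
Next $66,000 at 17% = $11,220.00
Remaining $116,718 at 9% = $10,504.62
Fee: $38,250.00 + $25,575.00 + $33,120.00 + $11,220.00 + $10,504.62 = $118,669.62
Referral share: 27% of $118,669.62 = $32,040.80; lead counsel retains $118,669.62 − $32,040.80 = $86,628.82.

$86,628.82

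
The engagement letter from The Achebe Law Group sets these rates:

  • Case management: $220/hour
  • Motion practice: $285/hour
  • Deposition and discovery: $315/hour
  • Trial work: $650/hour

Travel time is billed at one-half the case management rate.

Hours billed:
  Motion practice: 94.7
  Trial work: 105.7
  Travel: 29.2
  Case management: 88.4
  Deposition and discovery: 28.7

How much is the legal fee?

Case management: 88.4 × $220 = $19,448.00
Motion practice: 94.7 × $285 = $26,989.50
Deposition and discovery: 28.7 × $315 = $9,040.50
Trial work: 105.7 × $650 = $68,705.00
Subtotal: $19,448.00 + $26,989.50 + $9,040.50 + $68,705.00 = $124,183.00
Travel: 29.2 × ($220 ÷ 2) = 29.2 × $110.00 = $3,212.00
Total: $124,183.00 + $3,212.00 = $127,395.00

$127,395.00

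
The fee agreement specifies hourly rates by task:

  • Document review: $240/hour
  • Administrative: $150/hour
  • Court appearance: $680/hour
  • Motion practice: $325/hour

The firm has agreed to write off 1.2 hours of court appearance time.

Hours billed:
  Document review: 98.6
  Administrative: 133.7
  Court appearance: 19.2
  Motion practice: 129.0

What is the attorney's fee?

$97,884.00

Document review: 98.6 × $240 = $23,664.00
Administrative: 133.7 × $150 = $20,055.00
Court appearance: 19.2 × $680 = $13,056.00
Motion practice: 129.0 × $325 = $41,925.00
Subtotal: $98,700.00
Write-off: 1.2 × $680 = $816.00
Total: $98,700.00 − $816.00 = $97,884.00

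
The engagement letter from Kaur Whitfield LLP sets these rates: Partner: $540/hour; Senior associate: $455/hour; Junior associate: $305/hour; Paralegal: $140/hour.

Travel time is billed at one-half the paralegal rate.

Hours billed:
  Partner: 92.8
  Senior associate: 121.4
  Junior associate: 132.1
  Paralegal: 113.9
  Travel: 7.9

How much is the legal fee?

$162,138.50

Partner: 92.8 × $540 = $50,112.00
Senior associate: 121.4 × $455 = $55,237.00
Junior associate: 132.1 × $305 = $40,290.50
Paralegal: 113.9 × $140 = $15,946.00
Subtotal: $50,112.00 + $55,237.00 + $40,290.50 + $15,946.00 = $161,585.50
Travel: 7.9 × ($140 ÷ 2) = 7.9 × $70.00 = $553.00
Total: $161,585.50 + $553.00 = $162,138.50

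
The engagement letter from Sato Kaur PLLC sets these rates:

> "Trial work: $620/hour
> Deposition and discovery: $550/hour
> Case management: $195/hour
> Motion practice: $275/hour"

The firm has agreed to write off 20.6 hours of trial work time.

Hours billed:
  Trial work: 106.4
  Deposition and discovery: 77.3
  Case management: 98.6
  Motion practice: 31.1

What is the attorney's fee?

$123,490.50

Trial work: 106.4 × $620 = $65,968.00
Deposition and discovery: 77.3 × $550 = $42,515.00
Case management: 98.6 × $195 = $19,227.00
Motion practice: 31.1 × $275 = $8,552.50
Subtotal: $136,262.50
Write-off: 20.6 × $620 = $12,772.00
Total: $136,262.50 − $12,772.00 = $123,490.50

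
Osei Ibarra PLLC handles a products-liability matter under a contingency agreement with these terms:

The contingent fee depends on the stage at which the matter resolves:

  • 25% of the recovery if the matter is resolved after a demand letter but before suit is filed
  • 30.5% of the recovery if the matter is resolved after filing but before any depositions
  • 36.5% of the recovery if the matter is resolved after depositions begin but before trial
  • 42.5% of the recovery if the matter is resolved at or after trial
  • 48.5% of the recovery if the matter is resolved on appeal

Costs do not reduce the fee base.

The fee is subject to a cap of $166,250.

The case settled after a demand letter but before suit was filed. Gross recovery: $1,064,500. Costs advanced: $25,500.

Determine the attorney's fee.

Fee base is the gross recovery, $1,064,500; costs are reimbursed separately.
The matter settled after a demand letter but before suit was filed, so the 25% rate applies.
$1,064,500 × 25% = $266,125.00
$266,125.00 exceeds the $166,250 cap, so the fee is capped at $166,250.00.

$166,250.00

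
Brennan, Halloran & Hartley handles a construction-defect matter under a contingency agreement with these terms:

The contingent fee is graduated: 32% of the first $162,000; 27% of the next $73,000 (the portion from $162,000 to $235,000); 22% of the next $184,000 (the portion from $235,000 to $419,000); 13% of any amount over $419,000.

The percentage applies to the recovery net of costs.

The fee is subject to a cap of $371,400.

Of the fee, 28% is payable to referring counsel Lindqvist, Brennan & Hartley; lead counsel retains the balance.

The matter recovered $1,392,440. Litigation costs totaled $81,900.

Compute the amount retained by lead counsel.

$164,109.74

Fee base (net of costs): $1,392,440 − $81,900 = $1,310,540
First $162,000 at 32% = $51,840.00
Next $73,000 at 27% = $19,710.00
Next $184,000 at 22% = $40,480.00
Remaining $891,540 at 13% = $115,900.20
Fee: $51,840.00 + $19,710.00 + $40,480.00 + $115,900.20 = $227,930.20
$227,930.20 is under the $371,400 cap.
Referral share: 28% of $227,930.20 = $63,820.46; lead counsel retains $227,930.20 − $63,820.46 = $164,109.74.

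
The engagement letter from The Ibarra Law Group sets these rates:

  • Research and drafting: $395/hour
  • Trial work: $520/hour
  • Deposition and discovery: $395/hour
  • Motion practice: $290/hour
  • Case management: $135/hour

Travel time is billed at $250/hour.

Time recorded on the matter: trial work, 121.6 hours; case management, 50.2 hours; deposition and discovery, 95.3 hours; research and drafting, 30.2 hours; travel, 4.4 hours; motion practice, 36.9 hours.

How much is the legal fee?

$131,382.50

Research and drafting: 30.2 × $395 = $11,929.00
Trial work: 121.6 × $520 = $63,232.00
Deposition and discovery: 95.3 × $395 = $37,643.50
Motion practice: 36.9 × $290 = $10,701.00
Case management: 50.2 × $135 = $6,777.00
Subtotal: $11,929.00 + $63,232.00 + $37,643.50 + $10,701.00 + $6,777.00 = $130,282.50
Travel: 4.4 × $250 = $1,100.00
Total: $130,282.50 + $1,100.00 = $131,382.50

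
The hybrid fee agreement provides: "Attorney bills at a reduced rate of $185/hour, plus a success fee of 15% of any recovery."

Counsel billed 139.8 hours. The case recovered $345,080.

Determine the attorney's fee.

$77,625.00

Hourly: 139.8 × $185 = $25,863.00
Success fee: 15% of $345,080 = $51,762.00
Total: $25,863.00 + $51,762.00 = $77,625.00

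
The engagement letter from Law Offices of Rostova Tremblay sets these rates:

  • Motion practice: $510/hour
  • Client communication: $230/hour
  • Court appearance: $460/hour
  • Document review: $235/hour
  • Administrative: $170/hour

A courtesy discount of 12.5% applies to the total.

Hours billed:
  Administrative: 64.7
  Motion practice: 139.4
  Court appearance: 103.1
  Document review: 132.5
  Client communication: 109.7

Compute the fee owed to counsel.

Motion practice: 139.4 × $510 = $71,094.00
Client communication: 109.7 × $230 = $25,231.00
Court appearance: 103.1 × $460 = $47,426.00
Document review: 132.5 × $235 = $31,137.50
Administrative: 64.7 × $170 = $10,999.00
Subtotal: $185,887.50
Less 12.5% discount: −$23,235.94
Total: $185,887.50 − $23,235.94 = $162,651.56

$162,651.56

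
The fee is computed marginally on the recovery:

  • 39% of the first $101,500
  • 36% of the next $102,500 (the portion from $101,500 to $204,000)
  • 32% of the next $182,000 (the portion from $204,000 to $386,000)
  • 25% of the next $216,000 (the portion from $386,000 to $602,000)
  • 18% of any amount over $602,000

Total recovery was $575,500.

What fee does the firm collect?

$182,100.00

First $101,500 at 39% = $39,585.00
Next $102,500 at 36% = $36,900.00
Next $182,000 at 32% = $58,240.00
Remaining $189,500 at 25% = $47,375.00
Fee: $39,585.00 + $36,900.00 + $58,240.00 + $47,375.00 = $182,100.00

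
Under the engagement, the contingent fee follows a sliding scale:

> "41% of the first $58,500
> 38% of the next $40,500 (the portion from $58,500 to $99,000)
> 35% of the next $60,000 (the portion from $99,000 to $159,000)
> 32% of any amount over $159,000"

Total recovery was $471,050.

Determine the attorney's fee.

First $58,500 at 41% = $23,985.00
Next $40,500 at 38% = $15,390.00
Next $60,000 at 35% = $21,000.00
Remaining $312,050 at 32% = $99,856.00
Fee: $23,985.00 + $15,390.00 + $21,000.00 + $99,856.00 = $160,231.00

$160,231.00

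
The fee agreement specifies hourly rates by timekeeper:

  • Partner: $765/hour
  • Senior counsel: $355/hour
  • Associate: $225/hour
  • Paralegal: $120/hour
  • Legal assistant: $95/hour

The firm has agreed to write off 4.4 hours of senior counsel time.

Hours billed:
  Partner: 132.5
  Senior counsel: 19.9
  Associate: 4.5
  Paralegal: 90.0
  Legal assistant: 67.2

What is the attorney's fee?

Partner: 132.5 × $765 = $101,362.50
Senior counsel: 19.9 × $355 = $7,064.50
Associate: 4.5 × $225 = $1,012.50
Paralegal: 90.0 × $120 = $10,800.00
Legal assistant: 67.2 × $95 = $6,384.00
Subtotal: $126,623.50
Write-off: 4.4 × $355 = $1,562.00
Total: $126,623.50 − $1,562.00 = $125,061.50

$125,061.50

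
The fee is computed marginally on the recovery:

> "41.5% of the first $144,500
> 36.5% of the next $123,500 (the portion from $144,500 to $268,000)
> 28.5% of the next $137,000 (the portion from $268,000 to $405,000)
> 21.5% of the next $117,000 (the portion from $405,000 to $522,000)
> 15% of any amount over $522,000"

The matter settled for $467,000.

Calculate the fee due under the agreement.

$157,420.00

First $144,500 at 41.5% = $59,967.50
Next $123,500 at 36.5% = $45,077.50
Next $137,000 at 28.5% = $39,045.00
Remaining $62,000 at 21.5% = $13,330.00
Fee: $59,967.50 + $45,077.50 + $39,045.00 + $13,330.00 = $157,420.00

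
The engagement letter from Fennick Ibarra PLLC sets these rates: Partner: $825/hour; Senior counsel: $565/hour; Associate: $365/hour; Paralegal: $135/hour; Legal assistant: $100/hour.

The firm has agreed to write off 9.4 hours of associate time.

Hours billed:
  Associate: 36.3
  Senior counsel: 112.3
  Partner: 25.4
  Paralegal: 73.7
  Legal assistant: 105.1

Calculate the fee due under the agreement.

Partner: 25.4 × $825 = $20,955.00
Senior counsel: 112.3 × $565 = $63,449.50
Associate: 36.3 × $365 = $13,249.50
Paralegal: 73.7 × $135 = $9,949.50
Legal assistant: 105.1 × $100 = $10,510.00
Subtotal: $118,113.50
Write-off: 9.4 × $365 = $3,431.00
Total: $118,113.50 − $3,431.00 = $114,682.50

$114,682.50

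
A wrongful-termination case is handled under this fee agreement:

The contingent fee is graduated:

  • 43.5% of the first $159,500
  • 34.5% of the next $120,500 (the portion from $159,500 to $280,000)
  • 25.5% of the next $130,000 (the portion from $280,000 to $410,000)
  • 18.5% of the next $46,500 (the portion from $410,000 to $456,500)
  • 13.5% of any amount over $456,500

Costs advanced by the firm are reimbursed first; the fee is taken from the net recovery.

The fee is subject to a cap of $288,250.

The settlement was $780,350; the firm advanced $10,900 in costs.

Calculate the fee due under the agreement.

$194,955.75

Fee base (net of costs): $780,350 − $10,900 = $769,450
First $159,500 at 43.5% = $69,382.50
Next $120,500 at 34.5% = $41,572.50
Next $130,000 at 25.5% = $33,150.00
Next $46,500 at 18.5% = $8,602.50
Remaining $312,950 at 13.5% = $42,248.25
Fee: $69,382.50 + $41,572.50 + $33,150.00 + $8,602.50 + $42,248.25 = $194,955.75
$194,955.75 is under the $288,250 cap.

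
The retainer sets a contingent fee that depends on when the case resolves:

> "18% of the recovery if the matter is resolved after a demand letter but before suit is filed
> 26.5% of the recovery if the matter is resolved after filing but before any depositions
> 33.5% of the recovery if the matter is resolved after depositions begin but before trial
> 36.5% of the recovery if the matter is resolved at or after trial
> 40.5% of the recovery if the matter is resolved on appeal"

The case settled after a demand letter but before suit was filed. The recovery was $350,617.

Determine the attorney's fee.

The matter settled after a demand letter but before suit was filed, so the 18% rate applies.
$350,617 × 18% = $63,111.06

$63,111.06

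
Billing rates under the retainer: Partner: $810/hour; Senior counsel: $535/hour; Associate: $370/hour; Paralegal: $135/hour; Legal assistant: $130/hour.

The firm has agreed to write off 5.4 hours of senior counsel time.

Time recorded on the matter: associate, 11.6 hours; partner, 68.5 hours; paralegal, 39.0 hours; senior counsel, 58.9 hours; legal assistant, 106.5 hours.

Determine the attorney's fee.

Partner: 68.5 × $810 = $55,485.00
Senior counsel: 58.9 × $535 = $31,511.50
Associate: 11.6 × $370 = $4,292.00
Paralegal: 39.0 × $135 = $5,265.00
Legal assistant: 106.5 × $130 = $13,845.00
Subtotal: $110,398.50
Write-off: 5.4 × $535 = $2,889.00
Total: $110,398.50 − $2,889.00 = $107,509.50

$107,509.50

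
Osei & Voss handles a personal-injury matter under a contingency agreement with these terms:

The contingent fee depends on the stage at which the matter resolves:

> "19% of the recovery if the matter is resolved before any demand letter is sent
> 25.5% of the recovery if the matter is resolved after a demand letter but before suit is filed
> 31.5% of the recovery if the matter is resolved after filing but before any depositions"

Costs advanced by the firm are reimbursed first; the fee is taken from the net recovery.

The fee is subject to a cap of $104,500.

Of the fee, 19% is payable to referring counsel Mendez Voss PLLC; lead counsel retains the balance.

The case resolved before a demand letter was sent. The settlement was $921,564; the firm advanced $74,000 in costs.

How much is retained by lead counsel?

Fee base (net of costs): $921,564 − $74,000 = $847,564
The matter resolved before a demand letter was sent, so the 19% rate applies.
$847,564 × 19% = $161,037.16
$161,037.16 exceeds the $104,500 cap, so the fee is capped at $104,500.00.
Referral share: 19% of $104,500.00 = $19,855.00; lead counsel retains $104,500.00 − $19,855.00 = $84,645.00.

$84,645.00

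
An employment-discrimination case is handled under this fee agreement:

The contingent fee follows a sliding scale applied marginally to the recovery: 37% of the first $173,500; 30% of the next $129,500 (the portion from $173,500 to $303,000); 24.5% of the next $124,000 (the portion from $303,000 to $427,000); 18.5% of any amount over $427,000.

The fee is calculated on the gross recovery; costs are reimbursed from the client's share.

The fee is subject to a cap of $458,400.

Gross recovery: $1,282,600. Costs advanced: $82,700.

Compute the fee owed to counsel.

Fee base is the gross recovery, $1,282,600; costs are reimbursed separately.
First $173,500 at 37% = $64,195.00
Next $129,500 at 30% = $38,850.00
Next $124,000 at 24.5% = $30,380.00
Remaining $855,600 at 18.5% = $158,286.00
Fee: $64,195.00 + $38,850.00 + $30,380.00 + $158,286.00 = $291,711.00
$291,711.00 is under the $458,400 cap.

$291,711.00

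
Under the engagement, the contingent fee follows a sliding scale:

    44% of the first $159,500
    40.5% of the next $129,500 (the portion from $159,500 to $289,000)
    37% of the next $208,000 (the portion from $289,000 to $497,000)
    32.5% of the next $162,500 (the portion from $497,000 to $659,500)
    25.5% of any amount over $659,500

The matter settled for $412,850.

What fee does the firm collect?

First $159,500 at 44% = $70,180.00
Next $129,500 at 40.5% = $52,447.50
Remaining $123,850 at 37% = $45,824.50
Fee: $70,180.00 + $52,447.50 + $45,824.50 = $168,452.00

$168,452.00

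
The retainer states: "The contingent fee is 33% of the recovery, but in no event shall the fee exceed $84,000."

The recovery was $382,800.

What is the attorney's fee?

$84,000.00

33% of $382,800 = $126,324.00
That exceeds the $84,000 cap, so the fee is capped at $84,000.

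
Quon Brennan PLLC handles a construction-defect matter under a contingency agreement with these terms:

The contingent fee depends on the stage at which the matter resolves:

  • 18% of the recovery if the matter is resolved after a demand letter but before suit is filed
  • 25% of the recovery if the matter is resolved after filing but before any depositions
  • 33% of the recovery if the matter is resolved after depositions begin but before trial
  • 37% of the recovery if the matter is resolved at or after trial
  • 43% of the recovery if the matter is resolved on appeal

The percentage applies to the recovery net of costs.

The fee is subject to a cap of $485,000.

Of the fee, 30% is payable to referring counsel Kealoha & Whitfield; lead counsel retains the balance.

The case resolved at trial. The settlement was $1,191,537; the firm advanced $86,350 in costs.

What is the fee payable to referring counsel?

Fee base (net of costs): $1,191,537 − $86,350 = $1,105,187
The matter resolved at trial, so the 37% rate applies.
$1,105,187 × 37% = $408,919.19
$408,919.19 is under the $485,000 cap.
Referral share: 30% of $408,919.19 = $122,675.76; lead counsel retains $408,919.19 − $122,675.76 = $286,243.43.

$122,675.76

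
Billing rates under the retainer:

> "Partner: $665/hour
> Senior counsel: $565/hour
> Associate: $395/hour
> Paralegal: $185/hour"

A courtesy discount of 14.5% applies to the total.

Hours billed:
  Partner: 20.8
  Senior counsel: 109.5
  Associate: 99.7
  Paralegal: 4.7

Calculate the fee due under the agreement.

$99,137.68

Partner: 20.8 × $665 = $13,832.00
Senior counsel: 109.5 × $565 = $61,867.50
Associate: 99.7 × $395 = $39,381.50
Paralegal: 4.7 × $185 = $869.50
Subtotal: $115,950.50
Less 14.5% discount: −$16,812.82
Total: $115,950.50 − $16,812.82 = $99,137.68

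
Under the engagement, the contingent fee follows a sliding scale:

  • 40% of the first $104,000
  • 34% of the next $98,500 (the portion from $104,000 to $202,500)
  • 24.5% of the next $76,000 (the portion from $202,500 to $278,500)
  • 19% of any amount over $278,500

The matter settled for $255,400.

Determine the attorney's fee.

First $104,000 at 40% = $41,600.00
Next $98,500 at 34% = $33,490.00
Remaining $52,900 at 24.5% = $12,960.50
Fee: $41,600.00 + $33,490.00 + $12,960.50 = $88,050.50

$88,050.50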